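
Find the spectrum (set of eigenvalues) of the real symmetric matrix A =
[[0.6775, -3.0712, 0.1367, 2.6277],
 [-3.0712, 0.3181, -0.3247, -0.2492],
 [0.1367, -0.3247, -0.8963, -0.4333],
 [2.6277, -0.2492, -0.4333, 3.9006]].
sigma(A) ≈ {-3, -1, 2, 6}

A is real symmetric, so its spectrum consists of real eigenvalues. Expanding the characteristic polynomial of the displayed matrix gives
  det(λ I - A) = p(λ) = λ^4 + (-4)λ^3 + (-17)λ^2 + (24)λ + (36.0021).
Solving p(λ) = 0 yields eigenvalues ≈ -3, -1, 2, 6. (A is shown rounded to 4 decimals, so these recover the underlying integer eigenvalues to within that precision.)
Verification: the trace of A = 4 equals the sum of eigenvalues 4, and det(A) ≈ 36.0021 matches the eigenvalue product 36.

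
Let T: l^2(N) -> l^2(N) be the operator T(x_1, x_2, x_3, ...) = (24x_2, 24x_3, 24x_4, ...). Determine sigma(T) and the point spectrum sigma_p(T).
sigma(T) = closed disk {z in C : |z| ≤ 24}; sigma_p(T) = open disk {z in C : |z| < 24}

Note T = 24·V where V is the unit left shift (V x)_k = x_{k+1}; so sigma(T) = 24·sigma(V) and ||T|| = 24||V||. ||T x||^2 = 576sum_{k≥2} |x_k|^2 ≤ 576||x||^2, with equality on {x : x_1 = 0}, so ||T|| = 24. For any lambda with |lambda| < 24, set r = lambda/24 (|r| < 1); the vector x = (1, r, r^2, ...) is in l^2 and satisfies T x = 24(r, r^2, ...) = lambda x, so lambda is an eigenvalue. On the boundary |lambda| = 24 the geometric series diverges, so no l^2 eigenvector exists, but these lambda lie in the approximate point spectrum. Hence sigma(T) is the closed disk of radius 24 and sigma_p(T) is the open disk.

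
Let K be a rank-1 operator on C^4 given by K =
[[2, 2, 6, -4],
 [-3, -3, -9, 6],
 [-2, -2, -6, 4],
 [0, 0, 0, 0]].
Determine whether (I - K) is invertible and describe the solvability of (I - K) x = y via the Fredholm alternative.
(I - K) is invertible (det(I - K) = 8 ≠ 0), so for every y in C^4 the equation (I - K) x = y has a unique solution.

K has rank 1, so it is an outer product K = u v^T: every row of K is a multiple of one row vector. Reading off the entries, u = (2, -3, -2, 0) and v = (1, 1, 3, -2) (row i of K equals u_i·v^T). A rank-one matrix u v^T satisfies K u = u (v·u) and kills the (3)-dimensional subspace v^⊥, so its characteristic polynomial is lambda^3 (lambda - v·u) with v·u = tr K = -7. Hence the eigenvalues of I - K are 1 (multiplicity 3) and 1 - (-7) = 8, so det(I - K) = 8. (Direct check: I - K =
[[-1, -2, -6, 4],
 [3, 4, 9, -6],
 [2, 2, 7, -4],
 [0, 0, 0, 1]]
has determinant 8.) The finite-dimensional Fredholm alternative says: either (I - K) is invertible, or ker(I - K) ≠ {0} and then range(I - K) = ker((I - K)^*)^⊥, with dim ker(I - K) = dim ker((I - K)^*). Since det(I - K) ≠ 0, 1 is not an eigenvalue of K and ker(I - K) = {0}, so we are in the first case: for every y there is a unique x = (I - K)^(-1) y. Explicitly, by the Sherman–Morrison formula, (I - u v^T)^(-1) = I + u v^T/(1 - v·u), i.e. (I - K)^(-1) = I + K/(8).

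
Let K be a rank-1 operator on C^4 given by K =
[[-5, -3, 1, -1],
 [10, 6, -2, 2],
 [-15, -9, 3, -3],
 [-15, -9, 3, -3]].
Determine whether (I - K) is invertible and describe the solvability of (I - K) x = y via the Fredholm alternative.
(I - K) is singular (det(I - K) = 0, i.e. 1 ∈ sigma(K)). (I - K) x = y is solvable iff y ⊥ ker((I - K)^*) = span{(-5, -3, 1, -1)}, i.e. iff -5y_1 - 3y_2 + y_3 - y_4 = 0. When solvable, the solutions are x = y + c·(1, -2, 3, 3), c arbitrary (ker(I - K) = span{(1, -2, 3, 3)}, dimension 1).

K has rank 1, so it is an outer product K = u v^T: every row of K is a multiple of one row vector. Reading off the entries, u = (1, -2, 3, 3) and v = (-5, -3, 1, -1) (row i of K equals u_i·v^T). A rank-one matrix u v^T satisfies K u = u (v·u) and kills the (3)-dimensional subspace v^⊥, so its characteristic polynomial is lambda^3 (lambda - v·u) with v·u = tr K = 1. Hence the eigenvalues of I - K are 1 (multiplicity 3) and 1 - (1) = 0, so det(I - K) = 0. (Direct check: I - K =
[[6, 3, -1, 1],
 [-10, -5, 2, -2],
 [15, 9, -2, 3],
 [15, 9, -3, 4]]
has determinant 0.) So 1 is an eigenvalue of K and (I - K) is not invertible. The finite-dimensional Fredholm alternative says: either (I - K) is invertible, or ker(I - K) ≠ {0} and then range(I - K) = ker((I - K)^*)^⊥, with dim ker(I - K) = dim ker((I - K)^*). We are in the second case, so we need both kernels. Kernel of I - K: (I - K) u = u - u (v·u) = u - u = 0, so ker(I - K) = span{u} = span{(1, -2, 3, 3)} (it is exactly 1-dimensional because rank(I - K) = 3). Kernel of the adjoint: K is real, so (I - K)^* = I - K^T = I - v u^T, and (I - v u^T) v = v - v (u·v) = 0; hence ker((I - K)^*) = span{v} = span{(-5, -3, 1, -1)}. Therefore (I - K) x = y is solvable iff <y, v> = 0, i.e. iff -5y_1 - 3y_2 + y_3 - y_4 = 0. When this holds, K y = u (v·y) = 0, so (I - K) y = y and x = y is a particular solution; the full solution set is the line x = y + c·u = y + c·(1, -2, 3, 3), c ∈ C.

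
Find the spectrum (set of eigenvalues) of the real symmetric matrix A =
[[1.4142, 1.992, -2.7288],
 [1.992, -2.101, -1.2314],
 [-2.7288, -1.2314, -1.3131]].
sigma(A) ≈ {-3, 4} (-3 with multiplicity 2)

A is real symmetric, so its spectrum consists of real eigenvalues. Expanding the characteristic polynomial of the displayed matrix gives
  det(λ I - A) = p(λ) = λ^3 + (2)λ^2 + (-15)λ + (-36).
Solving p(λ) = 0 yields eigenvalues ≈ -3, -3, 4. (A is shown rounded to 4 decimals, so these recover the underlying integer eigenvalues to within that precision.)
Verification: the trace of A = -2 equals the sum of eigenvalues -2, and det(A) ≈ 35.9996 matches the eigenvalue product 36.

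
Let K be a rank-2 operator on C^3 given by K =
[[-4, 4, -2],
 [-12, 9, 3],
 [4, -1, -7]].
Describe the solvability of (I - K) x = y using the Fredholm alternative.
(I - K) is invertible (det(I - K) = -9 ≠ 0), so for every y in C^3 the equation (I - K) x = y has a unique solution.

K has rank 2 and factors as K = U V^T = u1 v1^T + u2 v2^T with u1 = (2, 3, 1), v1 = (-2, 2, -1), u2 = (0, 3, -3), v2 = (-2, 1, 2) (multiplying out reproduces the displayed K). The nonzero eigenvalues of U V^T coincide with those of the 2 x 2 matrix G = V^T U = [[v1·u1, v1·u2], [v2·u1, v2·u2]] = [[1, 9], [1, -3]], and by the Sylvester determinant identity det(I_3 - U V^T) = det(I_2 - V^T U) = det([[0, -9], [-1, 4]]) = (0)(4) - (-9)(-1) = -9. (Direct check: I - K =
[[5, -4, 2],
 [12, -8, -3],
 [-4, 1, 8]]
has determinant -9.) The finite-dimensional Fredholm alternative says: either (I - K) is invertible, or ker(I - K) ≠ {0} and then range(I - K) = ker((I - K)^*)^⊥, with dim ker(I - K) = dim ker((I - K)^*). Since det(I - K) ≠ 0, 1 is not an eigenvalue of K and ker(I - K) = {0}, so we are in the first case: for every y there is a unique x = (I - K)^(-1) y. (Explicitly, by the Woodbury identity, (I - U V^T)^(-1) = I + U (I_2 - G)^(-1) V^T.)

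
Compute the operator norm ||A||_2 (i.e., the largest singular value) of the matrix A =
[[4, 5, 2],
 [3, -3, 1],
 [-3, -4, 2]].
||A||_2 ≈ 8.1503 (= sqrt(largest eigenvalue of A^T A))

||A||_2 = sigma_max(A) = sqrt(lambda_max(A^T A)). Form the symmetric matrix M = A^T A =
[[34, 23, 5],
 [23, 50, -1],
 [5, -1, 9]].
Its characteristic polynomial (trace, sum of principal 2x2 minors, determinant of M give the coefficients) is
  p(λ) = det(λ I - M) = λ^3 - 93λ^2 + 1901λ - 9025.
No integer candidate from the rational root theorem (±divisors of 9025) is a root, so the roots are irrational. The cubic discriminant is Δ = 1259990320 > 0, so there are three distinct real roots. p(6) = -751 and p(7) = 68 have opposite signs, so a root lies in (6, 7); Newton's method refines it to λ ≈ 6.9096. p(19) = 380 and p(20) = -205 have opposite signs, so a root lies in (19, 20); Newton's method refines it to λ ≈ 19.6627. p(66) = -1171 and p(67) = 1628 have opposite signs, so a root lies in (66, 67); Newton's method refines it to λ ≈ 66.4277. Check (Vieta): the three roots sum to 93, matching tr M = 93.
So the eigenvalues of A^T A are ≈ 6.9096, 19.6627, 66.4277 (all ≥ 0, as they must be for A^T A). The largest is λ_max ≈ 66.4277, hence ||A||_2 = sqrt(λ_max) ≈ 8.1503.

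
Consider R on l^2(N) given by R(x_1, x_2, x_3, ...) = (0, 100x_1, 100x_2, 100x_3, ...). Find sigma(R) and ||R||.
sigma(R) = closed disk {z in C : |z| ≤ 100}; ||R|| = 100

Note R = 100·U where U is the unit right shift (U x)_k = x_{k-1} (with x_0 := 0); so ||R|| = 100||U|| and sigma(R) = 100·sigma(U). ||R x||^2 = sum_{k≥1} |100x_k|^2 = 10000||x||^2, so ||R|| = 100 and sigma(R) ⊂ {|z| ≤ 100}. For any |lambda| < 100, the equation (R - lambda I) x = 0 forces x_1 = 0, then 100x_k = lambda x_{k+1} ⇒ x = 0, so R has no eigenvalues. But (R - lambda I) is not surjective for |lambda| < 100: solving (R - lambda I) x = e_1 would require x_n proportional to (lambda/100)^(-n), which is not in l^2. So every |lambda| < 100 lies in the residual spectrum. The boundary |lambda| = 100 is in the approximate point spectrum (the spectrum is closed). Hence sigma(R) is the closed disk of radius 100.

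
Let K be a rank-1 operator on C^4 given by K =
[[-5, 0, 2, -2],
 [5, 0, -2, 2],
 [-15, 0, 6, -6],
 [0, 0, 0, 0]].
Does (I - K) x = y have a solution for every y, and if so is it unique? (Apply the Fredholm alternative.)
(I - K) is singular (det(I - K) = 0, i.e. 1 ∈ sigma(K)). (I - K) x = y is solvable iff y ⊥ ker((I - K)^*) = span{(-5, 0, 2, -2)}, i.e. iff -5y_1 + 2y_3 - 2y_4 = 0. When solvable, the solutions are x = y + c·(1, -1, 3, 0), c arbitrary (ker(I - K) = span{(1, -1, 3, 0)}, dimension 1).

K has rank 1, so it is an outer product K = u v^T: every row of K is a multiple of one row vector. Reading off the entries, u = (1, -1, 3, 0) and v = (-5, 0, 2, -2) (row i of K equals u_i·v^T). A rank-one matrix u v^T satisfies K u = u (v·u) and kills the (3)-dimensional subspace v^⊥, so its characteristic polynomial is lambda^3 (lambda - v·u) with v·u = tr K = 1. Hence the eigenvalues of I - K are 1 (multiplicity 3) and 1 - (1) = 0, so det(I - K) = 0. (Direct check: I - K =
[[6, 0, -2, 2],
 [-5, 1, 2, -2],
 [15, 0, -5, 6],
 [0, 0, 0, 1]]
has determinant 0.) So 1 is an eigenvalue of K and (I - K) is not invertible. The finite-dimensional Fredholm alternative says: either (I - K) is invertible, or ker(I - K) ≠ {0} and then range(I - K) = ker((I - K)^*)^⊥, with dim ker(I - K) = dim ker((I - K)^*). We are in the second case, so we need both kernels. Kernel of I - K: (I - K) u = u - u (v·u) = u - u = 0, so ker(I - K) = span{u} = span{(1, -1, 3, 0)} (it is exactly 1-dimensional because rank(I - K) = 3). Kernel of the adjoint: K is real, so (I - K)^* = I - K^T = I - v u^T, and (I - v u^T) v = v - v (u·v) = 0; hence ker((I - K)^*) = span{v} = span{(-5, 0, 2, -2)}. Therefore (I - K) x = y is solvable iff <y, v> = 0, i.e. iff -5y_1 + 2y_3 - 2y_4 = 0. When this holds, K y = u (v·y) = 0, so (I - K) y = y and x = y is a particular solution; the full solution set is the line x = y + c·u = y + c·(1, -1, 3, 0), c ∈ C.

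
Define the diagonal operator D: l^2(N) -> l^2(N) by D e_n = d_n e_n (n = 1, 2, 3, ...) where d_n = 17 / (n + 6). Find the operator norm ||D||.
||D|| = 17/7 (attained at n = 1)

For D diagonal, ||D|| = sup_n |d_n| = sup_n 17/(n + 6). This is positive and strictly decreasing in n, so the supremum is attained at n = 1: d_1 = 17/(1 + 6) = 17/7. Hence ||D|| = 17/7.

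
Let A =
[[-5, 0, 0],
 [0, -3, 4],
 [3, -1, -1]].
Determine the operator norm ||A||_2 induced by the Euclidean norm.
||A||_2 = sqrt((36 + sqrt(1100))/2) ≈ 5.8807 (= sqrt(largest eigenvalue of A^T A))

||A||_2 = sigma_max(A) = sqrt(lambda_max(A^T A)). Form the symmetric matrix M = A^T A =
[[34, -3, -3],
 [-3, 10, -11],
 [-3, -11, 17]].
Its characteristic polynomial (trace, sum of principal 2x2 minors, determinant of M give the coefficients) is
  p(λ) = det(λ I - M) = λ^3 - 61λ^2 + 949λ - 1225.
By the rational root theorem any rational root is an integer divisor of 1225. Testing λ = 25: p(25) = 15625 - 38125 + 23725 - 1225 = 0, so λ = 25 is a root. Dividing out (λ - 25) leaves p(λ) = (λ - 25)(λ^2 - 36λ + 49). For λ^2 - 36λ + 49 the discriminant is 1100. It is nonnegative but not a perfect square, so the roots are real and irrational: λ = (36 ± sqrt(1100))/2 ≈ 34.5831, 1.4169.
So the eigenvalues of A^T A are ≈ 1.4169, 25, 34.5831 (all ≥ 0, as they must be for A^T A). The largest is λ_max = (36 + sqrt(1100))/2 ≈ 34.5831, hence ||A||_2 = sqrt(λ_max) = sqrt((36 + sqrt(1100))/2) ≈ 5.8807.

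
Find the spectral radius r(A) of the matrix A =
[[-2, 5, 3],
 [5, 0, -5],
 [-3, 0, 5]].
r(A) ≈ 5.9559

The eigenvalues of A are the roots of its characteristic polynomial. With M = A (coefficients from the trace, the sum of principal 2x2 minors, and det A):
  p(λ) = det(λ I - M) = λ^3 - 3λ^2 - 26λ + 50.
No integer candidate from the rational root theorem (±divisors of 50) is a root, so the roots are irrational. The cubic discriminant is Δ = 84488 > 0, so there are three distinct real roots. p(-5) = -20 and p(-4) = 42 have opposite signs, so a root lies in (-5, -4); Newton's method refines it to λ ≈ -4.7305. p(1) = 22 and p(2) = -6 have opposite signs, so a root lies in (1, 2); Newton's method refines it to λ ≈ 1.7747. p(5) = -30 and p(6) = 2 have opposite signs, so a root lies in (5, 6); Newton's method refines it to λ ≈ 5.9559. Check (Vieta): the three roots sum to 3, matching tr M = 3.
Thus the eigenvalues (to 4 decimals) are -4.7305 (modulus 4.7305); 1.7747 (modulus 1.7747); 5.9559 (modulus 5.9559). The spectral radius is the largest modulus: r(A) ≈ 5.9559. (Cross-check: r(A) ≤ ||A||_2 ≈ 9.9994; equality holds whenever A is normal, though it can also hold for some non-normal A.)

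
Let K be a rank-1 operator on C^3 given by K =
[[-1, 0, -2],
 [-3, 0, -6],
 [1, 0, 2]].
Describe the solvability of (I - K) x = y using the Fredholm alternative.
(I - K) is singular (det(I - K) = 0, i.e. 1 ∈ sigma(K)). (I - K) x = y is solvable iff y ⊥ ker((I - K)^*) = span{(-1, 0, -2)}, i.e. iff -y_1 - 2y_3 = 0. When solvable, the solutions are x = y + c·(1, 3, -1), c arbitrary (ker(I - K) = span{(1, 3, -1)}, dimension 1).

K has rank 1, so it is an outer product K = u v^T: every row of K is a multiple of one row vector. Reading off the entries, u = (1, 3, -1) and v = (-1, 0, -2) (row i of K equals u_i·v^T). A rank-one matrix u v^T satisfies K u = u (v·u) and kills the (2)-dimensional subspace v^⊥, so its characteristic polynomial is lambda^2 (lambda - v·u) with v·u = tr K = 1. Hence the eigenvalues of I - K are 1 (multiplicity 2) and 1 - (1) = 0, so det(I - K) = 0. (Direct check: I - K =
[[2, 0, 2],
 [3, 1, 6],
 [-1, 0, -1]]
has determinant 0.) So 1 is an eigenvalue of K and (I - K) is not invertible. The finite-dimensional Fredholm alternative says: either (I - K) is invertible, or ker(I - K) ≠ {0} and then range(I - K) = ker((I - K)^*)^⊥, with dim ker(I - K) = dim ker((I - K)^*). We are in the second case, so we need both kernels. Kernel of I - K: (I - K) u = u - u (v·u) = u - u = 0, so ker(I - K) = span{u} = span{(1, 3, -1)} (it is exactly 1-dimensional because rank(I - K) = 2). Kernel of the adjoint: K is real, so (I - K)^* = I - K^T = I - v u^T, and (I - v u^T) v = v - v (u·v) = 0; hence ker((I - K)^*) = span{v} = span{(-1, 0, -2)}. Therefore (I - K) x = y is solvable iff <y, v> = 0, i.e. iff -y_1 - 2y_3 = 0. When this holds, K y = u (v·y) = 0, so (I - K) y = y and x = y is a particular solution; the full solution set is the line x = y + c·u = y + c·(1, 3, -1), c ∈ C.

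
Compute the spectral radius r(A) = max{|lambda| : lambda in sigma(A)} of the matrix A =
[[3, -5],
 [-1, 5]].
r(A) = (8 + sqrt(24))/2 ≈ 6.4495

The eigenvalues of A are the roots of its characteristic polynomial. With M = A (coefficients from the trace and determinant):
  p(λ) = det(λ I - M) = λ^2 - 8λ + 10.
For λ^2 - 8λ + 10 the discriminant is 24. It is nonnegative but not a perfect square, so the roots are real and irrational: λ = (8 ± sqrt(24))/2 ≈ 6.4495, 1.5505.
Thus the eigenvalues (to 4 decimals) are 6.4495 (modulus 6.4495); 1.5505 (modulus 1.5505). The spectral radius is the largest modulus: r(A) = (8 + sqrt(24))/2 ≈ 6.4495. (Cross-check: r(A) ≤ ||A||_2 ≈ 7.6344; equality holds whenever A is normal, though it can also hold for some non-normal A.)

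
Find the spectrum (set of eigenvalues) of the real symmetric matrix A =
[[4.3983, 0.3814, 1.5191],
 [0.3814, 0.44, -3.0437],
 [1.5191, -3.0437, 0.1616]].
sigma(A) ≈ {-3, 3, 5}

A is real symmetric, so its spectrum consists of real eigenvalues. Expanding the characteristic polynomial of the displayed matrix gives
  det(λ I - A) = p(λ) = λ^3 + (-5)λ^2 + (-9)λ + (45).
Solving p(λ) = 0 yields eigenvalues ≈ -3, 3, 5. (A is shown rounded to 4 decimals, so these recover the underlying integer eigenvalues to within that precision.)
Verification: the trace of A = 5 equals the sum of eigenvalues 5, and det(A) ≈ -44.9994 matches the eigenvalue product -45.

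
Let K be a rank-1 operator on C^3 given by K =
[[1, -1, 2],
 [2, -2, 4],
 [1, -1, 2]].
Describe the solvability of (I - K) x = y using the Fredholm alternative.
(I - K) is singular (det(I - K) = 0, i.e. 1 ∈ sigma(K)). (I - K) x = y is solvable iff y ⊥ ker((I - K)^*) = span{(1, -1, 2)}, i.e. iff y_1 - y_2 + 2y_3 = 0. When solvable, the solutions are x = y + c·(1, 2, 1), c arbitrary (ker(I - K) = span{(1, 2, 1)}, dimension 1).

K has rank 1, so it is an outer product K = u v^T: every row of K is a multiple of one row vector. Reading off the entries, u = (1, 2, 1) and v = (1, -1, 2) (row i of K equals u_i·v^T). A rank-one matrix u v^T satisfies K u = u (v·u) and kills the (2)-dimensional subspace v^⊥, so its characteristic polynomial is lambda^2 (lambda - v·u) with v·u = tr K = 1. Hence the eigenvalues of I - K are 1 (multiplicity 2) and 1 - (1) = 0, so det(I - K) = 0. (Direct check: I - K =
[[0, 1, -2],
 [-2, 3, -4],
 [-1, 1, -1]]
has determinant 0.) So 1 is an eigenvalue of K and (I - K) is not invertible. The finite-dimensional Fredholm alternative says: either (I - K) is invertible, or ker(I - K) ≠ {0} and then range(I - K) = ker((I - K)^*)^⊥, with dim ker(I - K) = dim ker((I - K)^*). We are in the second case, so we need both kernels. Kernel of I - K: (I - K) u = u - u (v·u) = u - u = 0, so ker(I - K) = span{u} = span{(1, 2, 1)} (it is exactly 1-dimensional because rank(I - K) = 2). Kernel of the adjoint: K is real, so (I - K)^* = I - K^T = I - v u^T, and (I - v u^T) v = v - v (u·v) = 0; hence ker((I - K)^*) = span{v} = span{(1, -1, 2)}. Therefore (I - K) x = y is solvable iff <y, v> = 0, i.e. iff y_1 - y_2 + 2y_3 = 0. When this holds, K y = u (v·y) = 0, so (I - K) y = y and x = y is a particular solution; the full solution set is the line x = y + c·u = y + c·(1, 2, 1), c ∈ C.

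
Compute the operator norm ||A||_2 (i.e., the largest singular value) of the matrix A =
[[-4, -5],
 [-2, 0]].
||A||_2 = sqrt((45 + sqrt(1625))/2) ≈ 6.5311 (= sqrt(largest eigenvalue of A^T A))

||A||_2 = sigma_max(A) = sqrt(lambda_max(A^T A)). Form the symmetric matrix M = A^T A =
[[20, 20],
 [20, 25]].
Its characteristic polynomial (trace, determinant of M give the coefficients) is
  p(λ) = det(λ I - M) = λ^2 - 45λ + 100.
For λ^2 - 45λ + 100 the discriminant is 1625. It is nonnegative but not a perfect square, so the roots are real and irrational: λ = (45 ± sqrt(1625))/2 ≈ 42.6556, 2.3444.
So the eigenvalues of A^T A are ≈ 2.3444, 42.6556 (all ≥ 0, as they must be for A^T A). The largest is λ_max = (45 + sqrt(1625))/2 ≈ 42.6556, hence ||A||_2 = sqrt(λ_max) = sqrt((45 + sqrt(1625))/2) ≈ 6.5311.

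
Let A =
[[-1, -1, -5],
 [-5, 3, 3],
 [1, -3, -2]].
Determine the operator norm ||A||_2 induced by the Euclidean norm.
||A||_2 ≈ 7.8529 (= sqrt(largest eigenvalue of A^T A))

||A||_2 = sigma_max(A) = sqrt(lambda_max(A^T A)). Form the symmetric matrix M = A^T A =
[[27, -17, -12],
 [-17, 19, 20],
 [-12, 20, 38]].
Its characteristic polynomial (trace, sum of principal 2x2 minors, determinant of M give the coefficients) is
  p(λ) = det(λ I - M) = λ^3 - 84λ^2 + 1428λ - 3136.
No integer candidate from the rational root theorem (±divisors of 3136) is a root, so the roots are irrational. The cubic discriminant is Δ = 1811303424 > 0, so there are three distinct real roots. p(2) = -608 and p(3) = 419 have opposite signs, so a root lies in (2, 3); Newton's method refines it to λ ≈ 2.5738. p(19) = 531 and p(20) = -176 have opposite signs, so a root lies in (19, 20); Newton's method refines it to λ ≈ 19.7576. p(61) = -1611 and p(62) = 832 have opposite signs, so a root lies in (61, 62); Newton's method refines it to λ ≈ 61.6686. Check (Vieta): the three roots sum to 84, matching tr M = 84.
So the eigenvalues of A^T A are ≈ 2.5738, 19.7576, 61.6686 (all ≥ 0, as they must be for A^T A). The largest is λ_max ≈ 61.6686, hence ||A||_2 = sqrt(λ_max) ≈ 7.8529.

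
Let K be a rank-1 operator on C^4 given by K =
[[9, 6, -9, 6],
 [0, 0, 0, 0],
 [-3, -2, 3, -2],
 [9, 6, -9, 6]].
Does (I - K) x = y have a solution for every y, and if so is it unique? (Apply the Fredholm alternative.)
(I - K) is invertible (det(I - K) = -17 ≠ 0), so for every y in C^4 the equation (I - K) x = y has a unique solution.

K has rank 1, so it is an outer product K = u v^T: every row of K is a multiple of one row vector. Reading off the entries, u = (-3, 0, 1, -3) and v = (-3, -2, 3, -2) (row i of K equals u_i·v^T). A rank-one matrix u v^T satisfies K u = u (v·u) and kills the (3)-dimensional subspace v^⊥, so its characteristic polynomial is lambda^3 (lambda - v·u) with v·u = tr K = 18. Hence the eigenvalues of I - K are 1 (multiplicity 3) and 1 - (18) = -17, so det(I - K) = -17. (Direct check: I - K =
[[-8, -6, 9, -6],
 [0, 1, 0, 0],
 [3, 2, -2, 2],
 [-9, -6, 9, -5]]
has determinant -17.) The finite-dimensional Fredholm alternative says: either (I - K) is invertible, or ker(I - K) ≠ {0} and then range(I - K) = ker((I - K)^*)^⊥, with dim ker(I - K) = dim ker((I - K)^*). Since det(I - K) ≠ 0, 1 is not an eigenvalue of K and ker(I - K) = {0}, so we are in the first case: for every y there is a unique x = (I - K)^(-1) y. Explicitly, by the Sherman–Morrison formula, (I - u v^T)^(-1) = I + u v^T/(1 - v·u), i.e. (I - K)^(-1) = I + K/(-17).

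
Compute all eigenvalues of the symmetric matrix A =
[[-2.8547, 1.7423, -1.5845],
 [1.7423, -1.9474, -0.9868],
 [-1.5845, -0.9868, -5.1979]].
sigma(A) ≈ {-6, -4, 0}

A is real symmetric, so its spectrum consists of real eigenvalues. Expanding the characteristic polynomial of the displayed matrix gives
  det(λ I - A) = p(λ) = λ^3 + (10)λ^2 + (24)λ + (0).
Solving p(λ) = 0 yields eigenvalues ≈ -6, -4, 0. (A is shown rounded to 4 decimals, so these recover the underlying integer eigenvalues to within that precision.)
Verification: the trace of A = -10 equals the sum of eigenvalues -10, and det(A) ≈ -0.0001 matches the eigenvalue product 0.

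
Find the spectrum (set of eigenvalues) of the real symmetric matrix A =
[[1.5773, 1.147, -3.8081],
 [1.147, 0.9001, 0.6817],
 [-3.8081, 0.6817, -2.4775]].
sigma(A) ≈ {-5, 1, 4}

A is real symmetric, so its spectrum consists of real eigenvalues. Expanding the characteristic polynomial of the displayed matrix gives
  det(λ I - A) = p(λ) = λ^3 + (0)λ^2 + (-21)λ + (20).
Solving p(λ) = 0 yields eigenvalues ≈ -5, 1, 4. (A is shown rounded to 4 decimals, so these recover the underlying integer eigenvalues to within that precision.)
Verification: the trace of A = 0 equals the sum of eigenvalues 0, and det(A) ≈ -19.9990 matches the eigenvalue product -20.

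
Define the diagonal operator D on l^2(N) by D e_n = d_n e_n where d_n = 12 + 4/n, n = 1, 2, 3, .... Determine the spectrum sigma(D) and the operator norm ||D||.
sigma(D) = {12 + 4/n : n ≥ 1} ∪ {12}; ||D|| = 16

A bounded diagonal operator on l^2 with diagonal entries d_n has spectrum equal to the closure of {d_n : n ≥ 1}: every d_n is an eigenvalue (with eigenvector e_n), so {d_n} ⊂ sigma(D); the spectrum is closed, so its closure is too; and for lambda not in the closure, (D - lambda I) has bounded inverse (the diagonal entries 1/(d_n - lambda) are bounded). For our sequence d_n = 12 + 4/n, n = 1, 2, 3, ...:
  - {d_n} = {12 + 4/n : n ≥ 1}; the only limit point is 12
  - closure = {12 + 4/n : n ≥ 1} ∪ {12}
For the norm: a diagonal operator has ||D|| = sup_n |d_n|. Here d_n = 12 + 4/n is positive and decreasing, so sup_n |d_n| = d_1 = 12 + 4 = 16. So ||D|| = 16.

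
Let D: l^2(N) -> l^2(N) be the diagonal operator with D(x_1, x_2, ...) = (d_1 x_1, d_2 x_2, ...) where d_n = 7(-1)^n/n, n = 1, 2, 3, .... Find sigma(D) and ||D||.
sigma(D) = {7(-1)^n/n : n ≥ 1} ∪ {0}; ||D|| = 7

A bounded diagonal operator on l^2 with diagonal entries d_n has spectrum equal to the closure of {d_n : n ≥ 1}: every d_n is an eigenvalue (with eigenvector e_n), so {d_n} ⊂ sigma(D); the spectrum is closed, so its closure is too; and for lambda not in the closure, (D - lambda I) has bounded inverse (the diagonal entries 1/(d_n - lambda) are bounded). For our sequence d_n = 7(-1)^n/n, n = 1, 2, 3, ...:
  - {d_n} = {7(-1)^n/n : n ≥ 1}; the only limit point is 0
  - closure = {7(-1)^n/n : n ≥ 1} ∪ {0}
For the norm: a diagonal operator has ||D|| = sup_n |d_n|. Here |d_n| = 7/n is decreasing, so sup_n |d_n| = |d_1| = 7. So ||D|| = 7.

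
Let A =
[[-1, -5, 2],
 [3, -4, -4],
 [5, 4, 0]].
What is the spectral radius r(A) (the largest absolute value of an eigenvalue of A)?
r(A) ≈ 7.0096

The eigenvalues of A are the roots of its characteristic polynomial. With M = A (coefficients from the trace, the sum of principal 2x2 minors, and det A):
  p(λ) = det(λ I - M) = λ^3 + 5λ^2 + 25λ - 148.
No integer candidate from the rational root theorem (±divisors of 148) is a root, so the roots are irrational. The cubic discriminant is Δ = -897283 < 0, so there is one real root and a complex-conjugate pair. p(3) = -1 and p(4) = 96 have opposite signs, so a root lies in (3, 4); Newton's method refines it to λ ≈ 3.0122. Dividing out (λ - (3.0122)) leaves approximately λ^2 + 8.0122λ + 49.134. For λ^2 + 8.0122λ + 49.134 the discriminant is -132.3412. It is negative, so the remaining roots are the complex-conjugate pair λ ≈ -4.0061 ± 5.752i. Their product equals the constant term, so |λ|^2 ≈ 49.134 and |λ| ≈ 7.0096.
Thus the eigenvalues (to 4 decimals) are 3.0122 (modulus 3.0122); -4.0061 ± 5.752i (modulus 7.0096). The spectral radius is the largest modulus: r(A) ≈ 7.0096. (Cross-check: r(A) ≤ ||A||_2 ≈ 7.9395; equality holds whenever A is normal, though it can also hold for some non-normal A.)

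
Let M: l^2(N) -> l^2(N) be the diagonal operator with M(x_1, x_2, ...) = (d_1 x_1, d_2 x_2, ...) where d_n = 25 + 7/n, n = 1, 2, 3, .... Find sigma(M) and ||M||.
sigma(M) = {25 + 7/n : n ≥ 1} ∪ {25}; ||M|| = 32

A bounded diagonal operator on l^2 with diagonal entries d_n has spectrum equal to the closure of {d_n : n ≥ 1}: every d_n is an eigenvalue (with eigenvector e_n), so {d_n} ⊂ sigma(M); the spectrum is closed, so its closure is too; and for lambda not in the closure, (M - lambda I) has bounded inverse (the diagonal entries 1/(d_n - lambda) are bounded). For our sequence d_n = 25 + 7/n, n = 1, 2, 3, ...:
  - {d_n} = {25 + 7/n : n ≥ 1}; the only limit point is 25
  - closure = {25 + 7/n : n ≥ 1} ∪ {25}
For the norm: a diagonal operator has ||M|| = sup_n |d_n|. Here d_n = 25 + 7/n is positive and decreasing, so sup_n |d_n| = d_1 = 25 + 7 = 32. So ||M|| = 32.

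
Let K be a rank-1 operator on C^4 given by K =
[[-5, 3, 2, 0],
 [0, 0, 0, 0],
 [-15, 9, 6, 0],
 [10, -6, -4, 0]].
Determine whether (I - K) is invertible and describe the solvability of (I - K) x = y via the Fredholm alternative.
(I - K) is singular (det(I - K) = 0, i.e. 1 ∈ sigma(K)). (I - K) x = y is solvable iff y ⊥ ker((I - K)^*) = span{(-5, 3, 2, 0)}, i.e. iff -5y_1 + 3y_2 + 2y_3 = 0. When solvable, the solutions are x = y + c·(1, 0, 3, -2), c arbitrary (ker(I - K) = span{(1, 0, 3, -2)}, dimension 1).

K has rank 1, so it is an outer product K = u v^T: every row of K is a multiple of one row vector. Reading off the entries, u = (1, 0, 3, -2) and v = (-5, 3, 2, 0) (row i of K equals u_i·v^T). A rank-one matrix u v^T satisfies K u = u (v·u) and kills the (3)-dimensional subspace v^⊥, so its characteristic polynomial is lambda^3 (lambda - v·u) with v·u = tr K = 1. Hence the eigenvalues of I - K are 1 (multiplicity 3) and 1 - (1) = 0, so det(I - K) = 0. (Direct check: I - K =
[[6, -3, -2, 0],
 [0, 1, 0, 0],
 [15, -9, -5, 0],
 [-10, 6, 4, 1]]
has determinant 0.) So 1 is an eigenvalue of K and (I - K) is not invertible. The finite-dimensional Fredholm alternative says: either (I - K) is invertible, or ker(I - K) ≠ {0} and then range(I - K) = ker((I - K)^*)^⊥, with dim ker(I - K) = dim ker((I - K)^*). We are in the second case, so we need both kernels. Kernel of I - K: (I - K) u = u - u (v·u) = u - u = 0, so ker(I - K) = span{u} = span{(1, 0, 3, -2)} (it is exactly 1-dimensional because rank(I - K) = 3). Kernel of the adjoint: K is real, so (I - K)^* = I - K^T = I - v u^T, and (I - v u^T) v = v - v (u·v) = 0; hence ker((I - K)^*) = span{v} = span{(-5, 3, 2, 0)}. Therefore (I - K) x = y is solvable iff <y, v> = 0, i.e. iff -5y_1 + 3y_2 + 2y_3 = 0. When this holds, K y = u (v·y) = 0, so (I - K) y = y and x = y is a particular solution; the full solution set is the line x = y + c·u = y + c·(1, 0, 3, -2), c ∈ C.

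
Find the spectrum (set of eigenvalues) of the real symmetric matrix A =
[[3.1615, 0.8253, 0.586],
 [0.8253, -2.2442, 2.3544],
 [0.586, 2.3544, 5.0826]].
sigma(A) ≈ {-3, 3, 6}

A is real symmetric, so its spectrum consists of real eigenvalues. Expanding the characteristic polynomial of the displayed matrix gives
  det(λ I - A) = p(λ) = λ^3 + (-6)λ^2 + (-9)λ + (54).
Solving p(λ) = 0 yields eigenvalues ≈ -3, 3, 6. (A is shown rounded to 4 decimals, so these recover the underlying integer eigenvalues to within that precision.)
Verification: the trace of A = 6 equals the sum of eigenvalues 6, and det(A) ≈ -54.0000 matches the eigenvalue product -54.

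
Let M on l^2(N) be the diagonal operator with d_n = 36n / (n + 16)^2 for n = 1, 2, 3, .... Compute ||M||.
||M|| = 9/16 (attained at n = 16)

For M diagonal, ||M|| = sup_n |d_n|. Treat f(x) = 36x / (x + 16)^2 for real x > 0. By the quotient rule, f'(x) = 36(16 - x)/(x + 16)^3, which is positive for x < 16 and negative for x > 16. So f has a unique maximum at x = 16, and since 16 is a positive integer, the supremum over n ≥ 1 is attained at n = 16: d_16 = 36·16/(16 + 16)^2 = 36·16/1024 = 9/16. Hence ||M|| = 9/16.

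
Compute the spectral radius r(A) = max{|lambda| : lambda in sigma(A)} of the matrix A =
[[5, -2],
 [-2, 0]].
r(A) = (5 + sqrt(41))/2 ≈ 5.7016

The eigenvalues of A are the roots of its characteristic polynomial. With M = A (coefficients from the trace and determinant):
  p(λ) = det(λ I - M) = λ^2 - 5λ - 4.
For λ^2 - 5λ - 4 the discriminant is 41. It is nonnegative but not a perfect square, so the roots are real and irrational: λ = (5 ± sqrt(41))/2 ≈ 5.7016, -0.7016.
Thus the eigenvalues (to 4 decimals) are 5.7016 (modulus 5.7016); -0.7016 (modulus 0.7016). The spectral radius is the largest modulus: r(A) = (5 + sqrt(41))/2 ≈ 5.7016. (Cross-check: r(A) ≤ ||A||_2 ≈ 5.7016; equality holds whenever A is normal, though it can also hold for some non-normal A.)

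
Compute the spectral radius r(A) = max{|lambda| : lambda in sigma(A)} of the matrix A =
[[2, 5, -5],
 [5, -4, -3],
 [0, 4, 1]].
r(A) ≈ 6.7725

The eigenvalues of A are the roots of its characteristic polynomial. With M = A (coefficients from the trace, the sum of principal 2x2 minors, and det A):
  p(λ) = det(λ I - M) = λ^3 + λ^2 - 23λ + 109.
No integer candidate from the rational root theorem (±divisors of 109) is a root, so the roots are irrational. The cubic discriminant is Δ = -317152 < 0, so there is one real root and a complex-conjugate pair. p(-7) = -24 and p(-6) = 67 have opposite signs, so a root lies in (-7, -6); Newton's method refines it to λ ≈ -6.7725. Dividing out (λ - (-6.7725)) leaves approximately λ^2 - 5.7725λ + 16.0945. For λ^2 - 5.7725λ + 16.0945 the discriminant is -31.0559. It is negative, so the remaining roots are the complex-conjugate pair λ ≈ 2.8863 ± 2.7864i. Their product equals the constant term, so |λ|^2 ≈ 16.0945 and |λ| ≈ 4.0118.
Thus the eigenvalues (to 4 decimals) are -6.7725 (modulus 6.7725); 2.8863 ± 2.7864i (modulus 4.0118). The spectral radius is the largest modulus: r(A) ≈ 6.7725. (Cross-check: r(A) ≤ ||A||_2 ≈ 7.7706; equality holds whenever A is normal, though it can also hold for some non-normal A.)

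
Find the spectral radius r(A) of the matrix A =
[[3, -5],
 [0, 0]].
r(A) = 3

The eigenvalues of A are the roots of its characteristic polynomial. With M = A (coefficients from the trace and determinant):
  p(λ) = det(λ I - M) = λ^2 - 3λ.
For λ^2 - 3λ the discriminant is 9. It is a perfect square (3^2), so the roots are rational: λ = (3 ± 3)/2 = 3, 0.
Thus the eigenvalues (to 4 decimals) are 3 (modulus 3); 0 (modulus 0). The spectral radius is the largest modulus: r(A) = 3. (Cross-check: r(A) ≤ ||A||_2 ≈ 5.831; equality holds whenever A is normal, though it can also hold for some non-normal A.)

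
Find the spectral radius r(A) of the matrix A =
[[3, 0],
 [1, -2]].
r(A) = 3

The eigenvalues of A are the roots of its characteristic polynomial. With M = A (coefficients from the trace and determinant):
  p(λ) = det(λ I - M) = λ^2 - λ - 6.
For λ^2 - λ - 6 the discriminant is 25. It is a perfect square (5^2), so the roots are rational: λ = (1 ± 5)/2 = 3, -2.
Thus the eigenvalues (to 4 decimals) are 3 (modulus 3); -2 (modulus 2). The spectral radius is the largest modulus: r(A) = 3. (Cross-check: r(A) ≤ ||A||_2 ≈ 3.2566; equality holds whenever A is normal, though it can also hold for some non-normal A.)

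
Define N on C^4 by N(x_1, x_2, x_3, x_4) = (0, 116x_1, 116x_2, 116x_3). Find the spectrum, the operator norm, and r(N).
sigma(N) = {0}; ||N|| = 116; r(N) = 0. (N is nilpotent with N^4 = 0.)

On C^4, N is a strictly lower-triangular matrix with 116 on the subdiagonal and zeros elsewhere, so its characteristic polynomial is lambda^4 and every eigenvalue is 0: sigma(N) = {0}. For the operator norm, N e_i = 116e_{i+1} for i = 1, ..., 3 and N e_4 = 0, so the singular values of N are 116 (with multiplicity 3) and 0; hence ||N|| = 116. The spectral radius r(N) = max|lambda| = 0. Note ||N|| > r(N) — characteristic of non-normal nilpotent operators. Indeed N^4 = 0.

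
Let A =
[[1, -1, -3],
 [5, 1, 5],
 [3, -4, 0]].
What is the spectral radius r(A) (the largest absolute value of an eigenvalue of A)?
r(A) ≈ 5.9341

The eigenvalues of A are the roots of its characteristic polynomial. With M = A (coefficients from the trace, the sum of principal 2x2 minors, and det A):
  p(λ) = det(λ I - M) = λ^3 - 2λ^2 + 35λ - 74.
No integer candidate from the rational root theorem (±divisors of 74) is a root, so the roots are irrational. The cubic discriminant is Δ = -223580 < 0, so there is one real root and a complex-conjugate pair. p(2) = -4 and p(3) = 40 have opposite signs, so a root lies in (2, 3); Newton's method refines it to λ ≈ 2.1015. Dividing out (λ - (2.1015)) leaves approximately λ^2 + 0.1015λ + 35.2133. For λ^2 + 0.1015λ + 35.2133 the discriminant is -140.8427. It is negative, so the remaining roots are the complex-conjugate pair λ ≈ -0.0507 ± 5.9339i. Their product equals the constant term, so |λ|^2 ≈ 35.2133 and |λ| ≈ 5.9341.
Thus the eigenvalues (to 4 decimals) are 2.1015 (modulus 2.1015); -0.0507 ± 5.9339i (modulus 5.9341). The spectral radius is the largest modulus: r(A) ≈ 5.9341. (Cross-check: r(A) ≤ ||A||_2 ≈ 7.5171; equality holds whenever A is normal, though it can also hold for some non-normal A.)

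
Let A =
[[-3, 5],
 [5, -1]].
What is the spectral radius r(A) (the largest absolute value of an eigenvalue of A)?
r(A) = (4 + sqrt(104))/2 ≈ 7.099

The eigenvalues of A are the roots of its characteristic polynomial. With M = A (coefficients from the trace and determinant):
  p(λ) = det(λ I - M) = λ^2 + 4λ - 22.
For λ^2 + 4λ - 22 the discriminant is 104. It is nonnegative but not a perfect square, so the roots are real and irrational: λ = (-4 ± sqrt(104))/2 ≈ 3.099, -7.099.
Thus the eigenvalues (to 4 decimals) are 3.099 (modulus 3.099); -7.099 (modulus 7.099). The spectral radius is the largest modulus: r(A) = (4 + sqrt(104))/2 ≈ 7.099. (Cross-check: r(A) ≤ ||A||_2 ≈ 7.099; equality holds whenever A is normal, though it can also hold for some non-normal A.)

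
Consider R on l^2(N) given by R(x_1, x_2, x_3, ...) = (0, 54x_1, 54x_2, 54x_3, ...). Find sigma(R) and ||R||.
sigma(R) = closed disk {z in C : |z| ≤ 54}; ||R|| = 54

Note R = 54·U where U is the unit right shift (U x)_k = x_{k-1} (with x_0 := 0); so ||R|| = 54||U|| and sigma(R) = 54·sigma(U). ||R x||^2 = sum_{k≥1} |54x_k|^2 = 2916||x||^2, so ||R|| = 54 and sigma(R) ⊂ {|z| ≤ 54}. For any |lambda| < 54, the equation (R - lambda I) x = 0 forces x_1 = 0, then 54x_k = lambda x_{k+1} ⇒ x = 0, so R has no eigenvalues. But (R - lambda I) is not surjective for |lambda| < 54: solving (R - lambda I) x = e_1 would require x_n proportional to (lambda/54)^(-n), which is not in l^2. So every |lambda| < 54 lies in the residual spectrum. The boundary |lambda| = 54 is in the approximate point spectrum (the spectrum is closed). Hence sigma(R) is the closed disk of radius 54.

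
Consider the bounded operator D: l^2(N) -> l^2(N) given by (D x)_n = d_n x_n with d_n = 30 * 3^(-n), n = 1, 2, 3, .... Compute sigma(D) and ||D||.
sigma(D) = {30 * 3^(-n) : n ≥ 1} ∪ {0}; ||D|| = 10

A bounded diagonal operator on l^2 with diagonal entries d_n has spectrum equal to the closure of {d_n : n ≥ 1}: every d_n is an eigenvalue (with eigenvector e_n), so {d_n} ⊂ sigma(D); the spectrum is closed, so its closure is too; and for lambda not in the closure, (D - lambda I) has bounded inverse (the diagonal entries 1/(d_n - lambda) are bounded). For our sequence d_n = 30 * 3^(-n), n = 1, 2, 3, ...:
  - {d_n} = {30 * 3^(-n) : n ≥ 1}; the only limit point is 0
  - closure = {30 * 3^(-n) : n ≥ 1} ∪ {0}
For the norm: a diagonal operator has ||D|| = sup_n |d_n|. Here d_n = 30 * 3^(-n) is positive and decreasing, so sup_n |d_n| = d_1 = 30/3 = 10. So ||D|| = 10.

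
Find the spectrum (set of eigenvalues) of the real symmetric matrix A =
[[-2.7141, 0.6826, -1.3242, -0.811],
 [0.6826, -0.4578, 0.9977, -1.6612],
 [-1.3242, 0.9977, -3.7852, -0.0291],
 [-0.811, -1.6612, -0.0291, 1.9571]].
sigma(A) ≈ {-5, -2, -1, 3}

A is real symmetric, so its spectrum consists of real eigenvalues. Expanding the characteristic polynomial of the displayed matrix gives
  det(λ I - A) = p(λ) = λ^4 + (5)λ^3 + (-7)λ^2 + (-41)λ + (-30.0015).
Solving p(λ) = 0 yields eigenvalues ≈ -5, -2, -1, 3. (A is shown rounded to 4 decimals, so these recover the underlying integer eigenvalues to within that precision.)
Verification: the trace of A = -5 equals the sum of eigenvalues -5, and det(A) ≈ -30.0015 matches the eigenvalue product -30.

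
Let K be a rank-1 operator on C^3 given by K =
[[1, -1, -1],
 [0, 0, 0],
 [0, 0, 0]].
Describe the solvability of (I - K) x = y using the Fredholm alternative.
(I - K) is singular (det(I - K) = 0, i.e. 1 ∈ sigma(K)). (I - K) x = y is solvable iff y ⊥ ker((I - K)^*) = span{(1, -1, -1)}, i.e. iff y_1 - y_2 - y_3 = 0. When solvable, the solutions are x = y + c·(1, 0, 0), c arbitrary (ker(I - K) = span{(1, 0, 0)}, dimension 1).

K has rank 1, so it is an outer product K = u v^T: every row of K is a multiple of one row vector. Reading off the entries, u = (1, 0, 0) and v = (1, -1, -1) (row i of K equals u_i·v^T). A rank-one matrix u v^T satisfies K u = u (v·u) and kills the (2)-dimensional subspace v^⊥, so its characteristic polynomial is lambda^2 (lambda - v·u) with v·u = tr K = 1. Hence the eigenvalues of I - K are 1 (multiplicity 2) and 1 - (1) = 0, so det(I - K) = 0. (Direct check: I - K =
[[0, 1, 1],
 [0, 1, 0],
 [0, 0, 1]]
has determinant 0.) So 1 is an eigenvalue of K and (I - K) is not invertible. The finite-dimensional Fredholm alternative says: either (I - K) is invertible, or ker(I - K) ≠ {0} and then range(I - K) = ker((I - K)^*)^⊥, with dim ker(I - K) = dim ker((I - K)^*). We are in the second case, so we need both kernels. Kernel of I - K: (I - K) u = u - u (v·u) = u - u = 0, so ker(I - K) = span{u} = span{(1, 0, 0)} (it is exactly 1-dimensional because rank(I - K) = 2). Kernel of the adjoint: K is real, so (I - K)^* = I - K^T = I - v u^T, and (I - v u^T) v = v - v (u·v) = 0; hence ker((I - K)^*) = span{v} = span{(1, -1, -1)}. Therefore (I - K) x = y is solvable iff <y, v> = 0, i.e. iff y_1 - y_2 - y_3 = 0. When this holds, K y = u (v·y) = 0, so (I - K) y = y and x = y is a particular solution; the full solution set is the line x = y + c·u = y + c·(1, 0, 0), c ∈ C.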